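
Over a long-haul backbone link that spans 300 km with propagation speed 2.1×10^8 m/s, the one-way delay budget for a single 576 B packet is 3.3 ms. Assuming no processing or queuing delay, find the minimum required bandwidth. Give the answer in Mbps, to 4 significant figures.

L = 4608 bits.
Propagation delay = 300000 / 210000000 = 1.42857 ms.
Transmission budget = 3.3 − 1.42857 = 1.87143 ms.
R ≥ L / t_tx = 4608 bits / 0.00187143 s = 2.462 Mbps.

2.462 Mbps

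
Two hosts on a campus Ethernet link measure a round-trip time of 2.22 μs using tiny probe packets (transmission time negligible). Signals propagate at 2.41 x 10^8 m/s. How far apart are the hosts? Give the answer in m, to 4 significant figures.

One-way propagation = RTT/2 = 1.11 μs.
d = s × t = 241000000 × 1.11e-06 = 267.5 m.

267.5 m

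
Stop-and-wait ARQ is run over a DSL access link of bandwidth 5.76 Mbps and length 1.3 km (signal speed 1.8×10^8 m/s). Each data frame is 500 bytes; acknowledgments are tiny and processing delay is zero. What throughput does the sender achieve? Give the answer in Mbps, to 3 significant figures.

t_tx = L/R = 4000/5760000 = 0.000694444 s.
t_prop = 1300/180000000 = 7.22222e-06 s; RTT = 1.44444e-05 s.
Cycle = t_tx + RTT = 0.000708889 s.
Throughput = L / cycle = 4000 / 0.000708889 = 5.64 Mbps.

5.64 Mbps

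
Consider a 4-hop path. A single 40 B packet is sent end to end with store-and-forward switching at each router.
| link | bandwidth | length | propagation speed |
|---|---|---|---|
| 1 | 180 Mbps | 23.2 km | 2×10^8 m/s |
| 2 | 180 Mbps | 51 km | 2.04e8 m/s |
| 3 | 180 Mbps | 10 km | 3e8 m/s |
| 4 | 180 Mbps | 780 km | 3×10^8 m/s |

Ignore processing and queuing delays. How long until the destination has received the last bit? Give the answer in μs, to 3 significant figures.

L = 40 × 8 = 320 bits.
Transmission delay per hop = L/R = 320/180000000 = 1.77778 μs; 4 hops → 7.11111 μs.
Propagation delays (d/s per hop): 116, 250, 33.3333, 2600 μs; sum = 2999.33 μs.
End-to-end = 3010 μs.

3010 μs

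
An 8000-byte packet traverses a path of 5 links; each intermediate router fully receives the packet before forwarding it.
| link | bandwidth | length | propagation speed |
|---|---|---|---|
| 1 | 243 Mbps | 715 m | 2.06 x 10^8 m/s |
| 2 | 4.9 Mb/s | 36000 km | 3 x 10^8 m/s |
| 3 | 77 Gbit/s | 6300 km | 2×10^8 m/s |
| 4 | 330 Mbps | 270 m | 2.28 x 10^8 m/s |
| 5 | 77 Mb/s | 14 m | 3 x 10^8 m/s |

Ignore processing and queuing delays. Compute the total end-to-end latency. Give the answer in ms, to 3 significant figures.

166 ms

L = 8000 × 8 = 64000 bits.
Transmission delays (L/R per hop): 0.263374, 13.0612, 0.000831169, 0.193939, 0.831169 ms; sum = 14.3505 ms.
Propagation delays (d/s per hop): 0.00347087, 120, 31.5, 0.00118421, 4.66667e-05 ms; sum = 151.505 ms.
End-to-end = 166 ms.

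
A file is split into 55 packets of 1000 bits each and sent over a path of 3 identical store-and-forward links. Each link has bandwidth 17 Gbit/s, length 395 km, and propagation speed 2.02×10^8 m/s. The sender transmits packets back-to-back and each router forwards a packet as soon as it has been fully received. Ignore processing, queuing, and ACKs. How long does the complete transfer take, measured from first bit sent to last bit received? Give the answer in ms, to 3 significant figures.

Per-hop transmission t_tx = L/R = 1000/17000000000 = 5.88235e-05 ms.
Per-hop propagation t_prop = 395000/202000000 = 1.95545 ms.
Pipeline fill: first packet needs 3·t_tx to clear all hops; remaining 54 packets each add one t_tx.
Total = (3+55-1)·t_tx + 3·t_prop = 57·5.88235e-05 + 3·1.95545 = 5.87 ms.

5.87 ms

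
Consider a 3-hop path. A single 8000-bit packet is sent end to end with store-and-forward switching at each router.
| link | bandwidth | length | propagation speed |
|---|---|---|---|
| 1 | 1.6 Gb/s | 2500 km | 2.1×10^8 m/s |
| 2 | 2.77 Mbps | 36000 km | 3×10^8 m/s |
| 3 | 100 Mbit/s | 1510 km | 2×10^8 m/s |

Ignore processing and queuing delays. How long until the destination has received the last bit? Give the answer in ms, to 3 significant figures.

Transmission delays (L/R per hop): 0.005, 2.88809, 0.08 ms; sum = 2.97309 ms.
Propagation delays (d/s per hop): 11.9048, 120, 7.55 ms; sum = 139.455 ms.
End-to-end = 142 ms.

142 ms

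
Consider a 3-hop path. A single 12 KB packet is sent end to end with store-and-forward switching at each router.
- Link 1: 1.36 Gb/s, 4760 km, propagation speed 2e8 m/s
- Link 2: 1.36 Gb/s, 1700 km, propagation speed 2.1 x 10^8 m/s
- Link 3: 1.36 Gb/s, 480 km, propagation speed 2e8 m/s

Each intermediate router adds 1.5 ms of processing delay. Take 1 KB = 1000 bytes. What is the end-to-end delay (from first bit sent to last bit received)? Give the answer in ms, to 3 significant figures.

L = 96000 bits.
Transmission delay per hop = L/R = 96000/1360000000 = 0.0705882 ms; 3 hops → 0.211765 ms.
Propagation delays (d/s per hop): 23.8, 8.09524, 2.4 ms; sum = 34.2952 ms.
Processing at 2 router(s): 2 × 1.5 ms = 3 ms.
End-to-end = 37.5 ms.

37.5 ms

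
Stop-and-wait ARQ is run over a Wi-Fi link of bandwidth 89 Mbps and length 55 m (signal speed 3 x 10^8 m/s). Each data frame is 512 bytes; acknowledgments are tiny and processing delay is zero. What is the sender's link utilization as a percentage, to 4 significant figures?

t_tx = L/R = 4096/89000000 = 4.60225e-05 s.
t_prop = 55/300000000 = 1.83333e-07 s; RTT = 3.66667e-07 s.
Cycle = t_tx + RTT = 4.63891e-05 s.
Utilization = t_tx / cycle = 4.60225e-05/4.63891e-05 = 99.21 %.

99.21 %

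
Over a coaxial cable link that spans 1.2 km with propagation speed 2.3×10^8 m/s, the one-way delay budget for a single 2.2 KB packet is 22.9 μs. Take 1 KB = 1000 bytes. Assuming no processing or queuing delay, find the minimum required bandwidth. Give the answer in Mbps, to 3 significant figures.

L = 17600 bits.
Propagation delay = 1200 / 2.3e+08 = 5.21739 μs.
Transmission budget = 22.9 − 5.21739 = 17.6826 μs.
R ≥ L / t_tx = 17600 bits / 1.76826e-05 s = 995 Mbps.

995 Mbps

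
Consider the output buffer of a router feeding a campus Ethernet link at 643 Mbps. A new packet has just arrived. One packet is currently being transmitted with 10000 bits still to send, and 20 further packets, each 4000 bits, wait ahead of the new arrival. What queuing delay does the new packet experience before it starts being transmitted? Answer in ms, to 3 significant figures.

Each queued packet: L/R = 4000/643000000 = 0.00622084 ms.
20 queued → 0.124417 ms.
Plus remaining 10000 bits of current packet: 0.0155521 ms.
Queuing delay = 0.140 ms.

0.140 ms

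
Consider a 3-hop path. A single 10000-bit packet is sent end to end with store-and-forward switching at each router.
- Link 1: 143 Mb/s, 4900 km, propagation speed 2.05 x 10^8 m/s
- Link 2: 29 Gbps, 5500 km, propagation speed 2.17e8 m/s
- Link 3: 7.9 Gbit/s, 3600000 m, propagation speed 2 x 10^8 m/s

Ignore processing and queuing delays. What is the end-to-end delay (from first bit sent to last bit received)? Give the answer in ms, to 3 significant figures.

67.3 ms

Transmission delays (L/R per hop): 0.0699301, 0.000344828, 0.00126582 ms; sum = 0.0715407 ms.
Propagation delays (d/s per hop): 23.9024, 25.3456, 18 ms; sum = 67.2481 ms.
End-to-end = 67.3 ms.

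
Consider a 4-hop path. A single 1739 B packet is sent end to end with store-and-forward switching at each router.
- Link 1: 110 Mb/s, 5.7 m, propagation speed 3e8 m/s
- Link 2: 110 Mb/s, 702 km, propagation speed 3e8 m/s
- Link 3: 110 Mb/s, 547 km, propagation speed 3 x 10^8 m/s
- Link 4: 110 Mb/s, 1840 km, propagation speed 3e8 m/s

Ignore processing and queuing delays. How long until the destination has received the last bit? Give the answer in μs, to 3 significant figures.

L = 1739 × 8 = 13912 bits.
Transmission delay per hop = L/R = 13912/110000000 = 126.473 μs; 4 hops → 505.891 μs.
Propagation delays (d/s per hop): 0.019, 2340, 1823.33, 6133.33 μs; sum = 10296.7 μs.
End-to-end = 10800 μs.

10800 μs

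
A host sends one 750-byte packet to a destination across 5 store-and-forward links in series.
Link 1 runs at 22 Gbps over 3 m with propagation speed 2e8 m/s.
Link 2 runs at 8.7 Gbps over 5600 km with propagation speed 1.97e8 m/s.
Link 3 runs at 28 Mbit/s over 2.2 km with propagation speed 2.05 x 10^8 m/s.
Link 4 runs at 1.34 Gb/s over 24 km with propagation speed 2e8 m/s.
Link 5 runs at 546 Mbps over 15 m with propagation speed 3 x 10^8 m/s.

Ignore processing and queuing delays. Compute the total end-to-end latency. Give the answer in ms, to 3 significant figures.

28.8 ms

L = 750 × 8 = 6000 bits.
Transmission delays (L/R per hop): 0.000272727, 0.000689655, 0.214286, 0.00447761, 0.010989 ms; sum = 0.230715 ms.
Propagation delays (d/s per hop): 1.5e-05, 28.4264, 0.0107317, 0.12, 5e-05 ms; sum = 28.5572 ms.
End-to-end = 28.8 ms.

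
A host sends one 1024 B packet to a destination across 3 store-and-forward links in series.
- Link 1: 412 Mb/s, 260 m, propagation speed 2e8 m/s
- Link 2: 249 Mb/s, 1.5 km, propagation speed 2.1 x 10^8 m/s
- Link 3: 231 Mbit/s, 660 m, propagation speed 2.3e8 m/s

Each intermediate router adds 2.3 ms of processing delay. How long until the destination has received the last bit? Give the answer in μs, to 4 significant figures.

4700 μs

L = 1024 × 8 = 8192 bits.
Transmission delays (L/R per hop): 19.8835, 32.8996, 35.4632 μs; sum = 88.2463 μs.
Propagation delays (d/s per hop): 1.3, 7.14286, 2.86957 μs; sum = 11.3124 μs.
Processing at 2 router(s): 2 × 2.3 ms = 4600 μs.
End-to-end = 4700 μs.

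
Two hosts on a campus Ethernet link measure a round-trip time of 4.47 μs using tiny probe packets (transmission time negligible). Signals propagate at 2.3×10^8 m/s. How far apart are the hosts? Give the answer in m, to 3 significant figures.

514 m

One-way propagation = RTT/2 = 2.235 μs.
d = s × t = 2.3e+08 × 2.235e-06 = 514 m.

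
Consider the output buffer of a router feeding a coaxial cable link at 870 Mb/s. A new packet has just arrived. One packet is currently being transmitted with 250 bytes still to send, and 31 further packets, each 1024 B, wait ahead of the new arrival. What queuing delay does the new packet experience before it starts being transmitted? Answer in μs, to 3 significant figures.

Each queued packet: L/R = 8192/870000000 = 9.41609 μs.
31 queued → 291.899 μs.
Plus remaining 2000 bits of current packet: 2.29885 μs.
Queuing delay = 294 μs.

294 μs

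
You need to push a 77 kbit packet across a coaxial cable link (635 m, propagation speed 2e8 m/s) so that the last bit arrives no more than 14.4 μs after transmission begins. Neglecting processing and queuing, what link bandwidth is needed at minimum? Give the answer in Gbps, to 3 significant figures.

6.86 Gbps

Propagation delay = 635 / 200000000 = 3.175 μs.
Transmission budget = 14.4 − 3.175 = 11.225 μs.
R ≥ L / t_tx = 77000 bits / 1.1225e-05 s = 6.86 Gbps.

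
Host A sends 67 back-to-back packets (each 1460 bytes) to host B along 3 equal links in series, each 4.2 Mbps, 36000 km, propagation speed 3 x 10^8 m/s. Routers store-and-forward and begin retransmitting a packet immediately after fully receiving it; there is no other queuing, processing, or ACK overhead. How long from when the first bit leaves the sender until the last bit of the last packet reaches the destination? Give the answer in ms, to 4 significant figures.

551.9 ms

Per-hop transmission t_tx = L/R = 11680/4200000 = 2.78095 ms.
Per-hop propagation t_prop = 36000000/300000000 = 120 ms.
Pipeline fill: first packet needs 3·t_tx to clear all hops; remaining 66 packets each add one t_tx.
Total = (3+67-1)·t_tx + 3·t_prop = 69·2.78095 + 3·120 = 551.9 ms.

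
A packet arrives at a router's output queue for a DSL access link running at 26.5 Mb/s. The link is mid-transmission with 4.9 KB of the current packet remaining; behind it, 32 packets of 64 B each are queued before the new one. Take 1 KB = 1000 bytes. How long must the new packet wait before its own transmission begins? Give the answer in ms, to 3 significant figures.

2.10 ms

Each queued packet: L/R = 512/26500000 = 0.0193208 ms.
32 queued → 0.618264 ms.
Plus remaining 39200 bits of current packet: 1.47925 ms.
Queuing delay = 2.10 ms.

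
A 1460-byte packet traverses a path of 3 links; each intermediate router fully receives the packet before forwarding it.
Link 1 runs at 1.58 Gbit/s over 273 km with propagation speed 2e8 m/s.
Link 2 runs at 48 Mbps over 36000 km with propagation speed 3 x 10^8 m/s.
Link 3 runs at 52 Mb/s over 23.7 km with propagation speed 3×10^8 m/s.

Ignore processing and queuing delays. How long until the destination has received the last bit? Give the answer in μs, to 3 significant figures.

L = 1460 × 8 = 11680 bits.
Transmission delays (L/R per hop): 7.39241, 243.333, 224.615 μs; sum = 475.341 μs.
Propagation delays (d/s per hop): 1365, 120000, 79 μs; sum = 121444 μs.
End-to-end = 122000 μs.

122000 μs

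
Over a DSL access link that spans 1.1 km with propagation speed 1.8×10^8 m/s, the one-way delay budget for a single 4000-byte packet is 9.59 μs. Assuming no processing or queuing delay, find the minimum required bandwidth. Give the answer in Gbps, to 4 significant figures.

9.198 Gbps

L = 32000 bits.
Propagation delay = 1100 / 180000000 = 6.11111 μs.
Transmission budget = 9.59 − 6.11111 = 3.47889 μs.
R ≥ L / t_tx = 32000 bits / 3.47889e-06 s = 9.198 Gbps.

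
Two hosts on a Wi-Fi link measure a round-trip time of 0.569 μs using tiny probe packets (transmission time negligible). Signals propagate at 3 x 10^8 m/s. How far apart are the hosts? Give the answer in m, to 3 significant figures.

One-way propagation = RTT/2 = 0.2845 μs.
d = s × t = 300000000 × 2.845e-07 = 85.4 m.

85.4 m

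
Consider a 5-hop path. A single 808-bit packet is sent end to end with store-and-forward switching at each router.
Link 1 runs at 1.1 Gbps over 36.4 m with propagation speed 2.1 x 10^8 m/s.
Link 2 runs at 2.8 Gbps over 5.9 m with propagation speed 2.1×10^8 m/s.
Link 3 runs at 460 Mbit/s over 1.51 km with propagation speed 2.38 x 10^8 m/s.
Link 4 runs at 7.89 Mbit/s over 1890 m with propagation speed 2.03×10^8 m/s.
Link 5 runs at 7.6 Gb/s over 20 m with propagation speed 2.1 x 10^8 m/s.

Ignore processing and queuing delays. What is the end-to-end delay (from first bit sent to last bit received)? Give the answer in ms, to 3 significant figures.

Transmission delays (L/R per hop): 0.000734545, 0.000288571, 0.00175652, 0.102408, 0.000106316 ms; sum = 0.105294 ms.
Propagation delays (d/s per hop): 0.000173333, 2.80952e-05, 0.00634454, 0.00931034, 9.52381e-05 ms; sum = 0.0159515 ms.
End-to-end = 0.121 ms.

0.121 ms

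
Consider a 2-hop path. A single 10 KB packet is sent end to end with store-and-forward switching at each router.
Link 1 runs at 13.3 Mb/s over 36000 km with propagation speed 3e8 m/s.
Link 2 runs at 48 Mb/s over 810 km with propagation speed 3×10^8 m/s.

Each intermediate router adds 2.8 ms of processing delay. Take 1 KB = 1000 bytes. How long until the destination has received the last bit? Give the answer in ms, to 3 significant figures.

133 ms

L = 80000 bits.
Transmission delays (L/R per hop): 6.01504, 1.66667 ms; sum = 7.6817 ms.
Propagation delays (d/s per hop): 120, 2.7 ms; sum = 122.7 ms.
Processing at 1 router(s): 1 × 2.8 ms = 2.8 ms.
End-to-end = 133 ms.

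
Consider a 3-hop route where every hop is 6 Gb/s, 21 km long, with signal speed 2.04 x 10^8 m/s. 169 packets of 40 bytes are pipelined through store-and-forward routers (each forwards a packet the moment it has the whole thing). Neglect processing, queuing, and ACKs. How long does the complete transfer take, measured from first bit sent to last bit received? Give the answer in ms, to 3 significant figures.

0.318 ms

Per-hop transmission t_tx = L/R = 320/6000000000 = 5.33333e-05 ms.
Per-hop propagation t_prop = 21000/204000000 = 0.102941 ms.
Pipeline fill: first packet needs 3·t_tx to clear all hops; remaining 168 packets each add one t_tx.
Total = (3+169-1)·t_tx + 3·t_prop = 171·5.33333e-05 + 3·0.102941 = 0.318 ms.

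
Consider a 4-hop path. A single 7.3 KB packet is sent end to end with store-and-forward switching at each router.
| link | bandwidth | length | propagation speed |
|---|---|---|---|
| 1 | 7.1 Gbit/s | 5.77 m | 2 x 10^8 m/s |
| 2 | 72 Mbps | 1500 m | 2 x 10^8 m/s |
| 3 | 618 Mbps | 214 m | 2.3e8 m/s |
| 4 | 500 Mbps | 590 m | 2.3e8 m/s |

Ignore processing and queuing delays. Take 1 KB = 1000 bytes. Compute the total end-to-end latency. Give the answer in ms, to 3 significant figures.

L = 58400 bits.
Transmission delays (L/R per hop): 0.00822535, 0.811111, 0.0944984, 0.1168 ms; sum = 1.03063 ms.
Propagation delays (d/s per hop): 2.885e-05, 0.0075, 0.000930435, 0.00256522 ms; sum = 0.0110245 ms.
End-to-end = 1.04 ms.

1.04 ms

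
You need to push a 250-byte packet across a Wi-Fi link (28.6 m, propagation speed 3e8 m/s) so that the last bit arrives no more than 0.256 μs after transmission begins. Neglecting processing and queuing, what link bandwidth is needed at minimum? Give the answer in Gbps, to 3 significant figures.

L = 2000 bits.
Propagation delay = 28.6 / 300000000 = 0.0953333 μs.
Transmission budget = 0.256 − 0.0953333 = 0.160667 μs.
R ≥ L / t_tx = 2000 bits / 1.60667e-07 s = 12.4 Gbps.

12.4 Gbps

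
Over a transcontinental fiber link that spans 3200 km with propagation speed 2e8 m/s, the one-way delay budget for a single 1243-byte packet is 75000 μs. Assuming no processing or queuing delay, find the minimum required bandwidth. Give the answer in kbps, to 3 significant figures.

L = 9944 bits.
Propagation delay = 3200000 / 200000000 = 16000 μs.
Transmission budget = 75000 − 16000 = 59000 μs.
R ≥ L / t_tx = 9944 bits / 0.059 s = 169 kbps.

169 kbps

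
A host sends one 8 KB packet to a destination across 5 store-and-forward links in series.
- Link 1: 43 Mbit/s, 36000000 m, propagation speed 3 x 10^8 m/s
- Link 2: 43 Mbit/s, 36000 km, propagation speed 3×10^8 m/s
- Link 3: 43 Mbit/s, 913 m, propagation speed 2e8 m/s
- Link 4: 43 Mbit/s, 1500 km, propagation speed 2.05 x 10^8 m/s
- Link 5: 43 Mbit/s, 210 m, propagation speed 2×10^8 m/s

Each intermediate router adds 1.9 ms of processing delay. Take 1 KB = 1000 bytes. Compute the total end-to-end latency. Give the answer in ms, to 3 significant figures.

L = 64000 bits.
Transmission delay per hop = L/R = 64000/43000000 = 1.48837 ms; 5 hops → 7.44186 ms.
Propagation delays (d/s per hop): 120, 120, 0.004565, 7.31707, 0.00105 ms; sum = 247.323 ms.
Processing at 4 router(s): 4 × 1.9 ms = 7.6 ms.
End-to-end = 262 ms.

262 ms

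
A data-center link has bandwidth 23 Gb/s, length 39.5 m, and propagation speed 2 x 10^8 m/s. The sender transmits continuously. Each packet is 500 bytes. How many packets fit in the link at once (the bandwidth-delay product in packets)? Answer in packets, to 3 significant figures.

1.14 packets

Propagation delay = 39.5 / 200000000 = 1.975e-07 s.
BDP = R × t_prop = 23000000000 × 1.975e-07 = 4542.5 bits.
In packets of 4000 bits: 1.14 packets.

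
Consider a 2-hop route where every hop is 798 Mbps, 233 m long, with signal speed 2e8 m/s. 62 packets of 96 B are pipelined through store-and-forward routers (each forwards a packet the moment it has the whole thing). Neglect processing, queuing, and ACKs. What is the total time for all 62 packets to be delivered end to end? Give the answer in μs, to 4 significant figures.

Per-hop transmission t_tx = L/R = 768/798000000 = 0.962406 μs.
Per-hop propagation t_prop = 233/200000000 = 1.165 μs.
Pipeline fill: first packet needs 2·t_tx to clear all hops; remaining 61 packets each add one t_tx.
Total = (2+62-1)·t_tx + 2·t_prop = 63·0.962406 + 2·1.165 = 62.96 μs.

62.96 μs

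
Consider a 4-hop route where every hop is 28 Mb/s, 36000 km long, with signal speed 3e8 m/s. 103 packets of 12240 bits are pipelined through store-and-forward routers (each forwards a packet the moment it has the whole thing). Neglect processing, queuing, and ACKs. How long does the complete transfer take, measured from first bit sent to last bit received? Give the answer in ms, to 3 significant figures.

526 ms

Per-hop transmission t_tx = L/R = 12240/28000000 = 0.437143 ms.
Per-hop propagation t_prop = 36000000/300000000 = 120 ms.
Pipeline fill: first packet needs 4·t_tx to clear all hops; remaining 102 packets each add one t_tx.
Total = (4+103-1)·t_tx + 4·t_prop = 106·0.437143 + 4·120 = 526 ms.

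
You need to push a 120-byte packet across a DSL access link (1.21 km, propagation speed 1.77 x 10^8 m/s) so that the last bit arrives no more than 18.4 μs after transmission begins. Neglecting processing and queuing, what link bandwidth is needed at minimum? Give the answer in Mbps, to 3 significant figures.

L = 960 bits.
Propagation delay = 1210 / 177000000 = 6.83616 μs.
Transmission budget = 18.4 − 6.83616 = 11.5638 μs.
R ≥ L / t_tx = 960 bits / 1.15638e-05 s = 83.0 Mbps.

83.0 Mbps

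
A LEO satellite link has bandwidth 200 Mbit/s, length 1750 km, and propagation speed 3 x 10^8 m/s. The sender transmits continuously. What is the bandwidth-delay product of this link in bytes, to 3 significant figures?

Propagation delay = 1750000 / 300000000 = 0.00583333 s.
BDP = R × t_prop = 200000000 × 0.00583333 = 1166670 bits.
In bytes: 1166670/8 = 146000 bytes.

146000 bytes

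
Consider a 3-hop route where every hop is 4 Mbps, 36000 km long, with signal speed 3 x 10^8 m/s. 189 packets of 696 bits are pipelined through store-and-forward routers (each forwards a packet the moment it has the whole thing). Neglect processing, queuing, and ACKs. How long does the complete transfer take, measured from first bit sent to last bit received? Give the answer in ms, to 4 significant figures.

Per-hop transmission t_tx = L/R = 696/4000000 = 0.174 ms.
Per-hop propagation t_prop = 36000000/300000000 = 120 ms.
Pipeline fill: first packet needs 3·t_tx to clear all hops; remaining 188 packets each add one t_tx.
Total = (3+189-1)·t_tx + 3·t_prop = 191·0.174 + 3·120 = 393.2 ms.

393.2 ms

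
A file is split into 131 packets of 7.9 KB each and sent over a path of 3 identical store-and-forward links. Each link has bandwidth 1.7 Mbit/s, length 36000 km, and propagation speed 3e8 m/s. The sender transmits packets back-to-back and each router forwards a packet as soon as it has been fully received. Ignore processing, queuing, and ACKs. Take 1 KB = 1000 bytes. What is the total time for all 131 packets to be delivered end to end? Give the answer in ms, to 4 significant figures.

Per-hop transmission t_tx = L/R = 63200/1700000 = 37.1765 ms.
Per-hop propagation t_prop = 36000000/300000000 = 120 ms.
Pipeline fill: first packet needs 3·t_tx to clear all hops; remaining 130 packets each add one t_tx.
Total = (3+131-1)·t_tx + 3·t_prop = 133·37.1765 + 3·120 = 5304 ms.

5304 ms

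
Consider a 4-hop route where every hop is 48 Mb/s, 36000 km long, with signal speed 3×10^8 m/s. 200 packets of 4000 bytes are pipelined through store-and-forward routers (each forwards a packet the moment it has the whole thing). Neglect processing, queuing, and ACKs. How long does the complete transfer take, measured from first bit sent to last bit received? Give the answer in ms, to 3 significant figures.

615 ms

Per-hop transmission t_tx = L/R = 32000/48000000 = 0.666667 ms.
Per-hop propagation t_prop = 36000000/300000000 = 120 ms.
Pipeline fill: first packet needs 4·t_tx to clear all hops; remaining 199 packets each add one t_tx.
Total = (4+200-1)·t_tx + 4·t_prop = 203·0.666667 + 4·120 = 615 ms.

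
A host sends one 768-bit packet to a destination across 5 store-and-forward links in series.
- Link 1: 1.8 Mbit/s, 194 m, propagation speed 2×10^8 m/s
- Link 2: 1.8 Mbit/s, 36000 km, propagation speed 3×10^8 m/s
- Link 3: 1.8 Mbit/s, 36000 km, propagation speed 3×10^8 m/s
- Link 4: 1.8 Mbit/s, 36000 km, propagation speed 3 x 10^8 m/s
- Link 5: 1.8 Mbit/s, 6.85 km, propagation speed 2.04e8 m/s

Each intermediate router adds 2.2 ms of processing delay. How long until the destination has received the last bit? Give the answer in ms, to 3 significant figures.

Transmission delay per hop = L/R = 768/1800000 = 0.426667 ms; 5 hops → 2.13333 ms.
Propagation delays (d/s per hop): 0.00097, 120, 120, 120, 0.0335784 ms; sum = 360.035 ms.
Processing at 4 router(s): 4 × 2.2 ms = 8.8 ms.
End-to-end = 371 ms.

371 ms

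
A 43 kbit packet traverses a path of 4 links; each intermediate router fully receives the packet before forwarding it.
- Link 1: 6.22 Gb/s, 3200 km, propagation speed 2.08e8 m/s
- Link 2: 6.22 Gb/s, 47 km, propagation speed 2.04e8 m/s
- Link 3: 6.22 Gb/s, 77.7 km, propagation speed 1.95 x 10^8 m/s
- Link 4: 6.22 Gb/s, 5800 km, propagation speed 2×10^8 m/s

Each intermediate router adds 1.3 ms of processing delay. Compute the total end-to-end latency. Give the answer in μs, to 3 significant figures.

L = 43000 bits.
Transmission delay per hop = L/R = 43000/6220000000 = 6.91318 μs; 4 hops → 27.6527 μs.
Propagation delays (d/s per hop): 15384.6, 230.392, 398.462, 29000 μs; sum = 45013.5 μs.
Processing at 3 router(s): 3 × 1.3 ms = 3900 μs.
End-to-end = 48900 μs.

48900 μs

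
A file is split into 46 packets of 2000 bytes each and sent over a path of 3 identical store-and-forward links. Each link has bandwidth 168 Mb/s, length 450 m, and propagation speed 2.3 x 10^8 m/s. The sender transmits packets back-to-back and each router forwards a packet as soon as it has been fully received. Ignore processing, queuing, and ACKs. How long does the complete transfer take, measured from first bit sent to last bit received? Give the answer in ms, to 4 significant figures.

Per-hop transmission t_tx = L/R = 16000/168000000 = 0.0952381 ms.
Per-hop propagation t_prop = 450/2.3e+08 = 0.00195652 ms.
Pipeline fill: first packet needs 3·t_tx to clear all hops; remaining 45 packets each add one t_tx.
Total = (3+46-1)·t_tx + 3·t_prop = 48·0.0952381 + 3·0.00195652 = 4.577 ms.

4.577 ms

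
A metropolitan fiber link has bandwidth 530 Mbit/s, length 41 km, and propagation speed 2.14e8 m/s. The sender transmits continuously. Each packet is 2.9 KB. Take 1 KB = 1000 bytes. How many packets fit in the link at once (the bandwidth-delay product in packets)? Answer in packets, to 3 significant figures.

Propagation delay = 41000 / 214000000 = 0.000191589 s.
BDP = R × t_prop = 530000000 × 0.000191589 = 101542 bits.
In packets of 23200 bits: 4.38 packets.

4.38 packets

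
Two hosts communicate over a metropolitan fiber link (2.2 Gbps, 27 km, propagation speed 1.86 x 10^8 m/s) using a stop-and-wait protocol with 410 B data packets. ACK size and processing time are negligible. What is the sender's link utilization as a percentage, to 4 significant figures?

t_tx = L/R = 3280/2200000000 = 1.49091e-06 s.
t_prop = 27000/186000000 = 0.000145161 s; RTT = 0.000290323 s.
Cycle = t_tx + RTT = 0.000291813 s.
Utilization = t_tx / cycle = 1.49091e-06/0.000291813 = 0.5109 %.

0.5109 %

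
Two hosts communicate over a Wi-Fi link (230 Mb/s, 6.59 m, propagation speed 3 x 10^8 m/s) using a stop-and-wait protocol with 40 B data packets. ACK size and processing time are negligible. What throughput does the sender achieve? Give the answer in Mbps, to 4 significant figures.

223.0 Mbps

t_tx = L/R = 320/230000000 = 1.3913e-06 s.
t_prop = 6.59/300000000 = 2.19667e-08 s; RTT = 4.39333e-08 s.
Cycle = t_tx + RTT = 1.43524e-06 s.
Throughput = L / cycle = 320 / 1.43524e-06 = 223.0 Mbps.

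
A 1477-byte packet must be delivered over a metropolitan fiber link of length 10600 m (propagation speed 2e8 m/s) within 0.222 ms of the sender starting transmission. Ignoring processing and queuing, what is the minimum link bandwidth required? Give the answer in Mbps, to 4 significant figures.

69.92 Mbps

L = 11816 bits.
Propagation delay = 10600 / 200000000 = 0.053 ms.
Transmission budget = 0.222 − 0.053 = 0.169 ms.
R ≥ L / t_tx = 11816 bits / 0.000169 s = 69.92 Mbps.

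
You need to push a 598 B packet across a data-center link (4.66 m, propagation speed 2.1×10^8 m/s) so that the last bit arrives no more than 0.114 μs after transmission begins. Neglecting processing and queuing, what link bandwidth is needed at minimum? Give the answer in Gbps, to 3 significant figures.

52.1 Gbps

L = 4784 bits.
Propagation delay = 4.66 / 210000000 = 0.0221905 μs.
Transmission budget = 0.114 − 0.0221905 = 0.0918095 μs.
R ≥ L / t_tx = 4784 bits / 9.18095e-08 s = 52.1 Gbps.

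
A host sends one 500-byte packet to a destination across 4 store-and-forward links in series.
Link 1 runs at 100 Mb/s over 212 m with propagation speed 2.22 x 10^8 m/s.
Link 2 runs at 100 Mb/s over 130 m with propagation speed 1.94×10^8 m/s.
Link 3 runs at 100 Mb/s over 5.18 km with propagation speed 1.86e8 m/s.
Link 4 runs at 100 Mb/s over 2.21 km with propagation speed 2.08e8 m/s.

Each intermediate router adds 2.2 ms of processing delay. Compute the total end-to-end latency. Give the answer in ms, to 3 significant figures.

6.80 ms

L = 500 × 8 = 4000 bits.
Transmission delay per hop = L/R = 4000/100000000 = 0.04 ms; 4 hops → 0.16 ms.
Propagation delays (d/s per hop): 0.000954955, 0.000670103, 0.0278495, 0.010625 ms; sum = 0.0400995 ms.
Processing at 3 router(s): 3 × 2.2 ms = 6.6 ms.
End-to-end = 6.80 ms.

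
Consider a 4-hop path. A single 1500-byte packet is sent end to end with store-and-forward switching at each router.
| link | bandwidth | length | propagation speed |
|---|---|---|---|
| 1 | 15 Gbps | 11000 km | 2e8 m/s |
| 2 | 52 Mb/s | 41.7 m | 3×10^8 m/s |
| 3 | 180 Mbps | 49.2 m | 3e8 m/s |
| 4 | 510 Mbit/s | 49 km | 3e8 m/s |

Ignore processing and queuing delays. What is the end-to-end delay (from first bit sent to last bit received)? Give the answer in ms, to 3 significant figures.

L = 1500 × 8 = 12000 bits.
Transmission delays (L/R per hop): 0.0008, 0.230769, 0.0666667, 0.0235294 ms; sum = 0.321765 ms.
Propagation delays (d/s per hop): 55, 0.000139, 0.000164, 0.163333 ms; sum = 55.1636 ms.
End-to-end = 55.5 ms.

55.5 ms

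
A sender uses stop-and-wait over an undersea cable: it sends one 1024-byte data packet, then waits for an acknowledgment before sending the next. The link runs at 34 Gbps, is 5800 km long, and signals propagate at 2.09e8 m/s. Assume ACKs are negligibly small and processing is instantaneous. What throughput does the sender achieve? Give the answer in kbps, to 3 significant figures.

148 kbps

t_tx = L/R = 8192/34000000000 = 2.40941e-07 s.
t_prop = 5800000/209000000 = 0.0277512 s; RTT = 0.0555024 s.
Cycle = t_tx + RTT = 0.0555026 s.
Throughput = L / cycle = 8192 / 0.0555026 = 148 kbps.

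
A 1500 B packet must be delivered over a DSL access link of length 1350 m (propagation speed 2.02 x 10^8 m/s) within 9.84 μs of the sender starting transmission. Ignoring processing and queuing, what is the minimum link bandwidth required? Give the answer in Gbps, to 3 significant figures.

L = 12000 bits.
Propagation delay = 1350 / 202000000 = 6.68317 μs.
Transmission budget = 9.84 − 6.68317 = 3.15683 μs.
R ≥ L / t_tx = 12000 bits / 3.15683e-06 s = 3.80 Gbps.

3.80 Gbps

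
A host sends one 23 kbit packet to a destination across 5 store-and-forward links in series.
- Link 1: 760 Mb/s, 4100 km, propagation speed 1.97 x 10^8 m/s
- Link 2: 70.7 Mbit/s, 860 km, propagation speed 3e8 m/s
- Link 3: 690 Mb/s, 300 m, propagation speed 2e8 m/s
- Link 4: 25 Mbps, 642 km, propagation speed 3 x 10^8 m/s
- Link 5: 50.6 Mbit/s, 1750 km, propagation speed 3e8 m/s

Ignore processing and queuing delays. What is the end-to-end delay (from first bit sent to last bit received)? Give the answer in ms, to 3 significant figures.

L = 23000 bits.
Transmission delays (L/R per hop): 0.0302632, 0.325318, 0.0333333, 0.92, 0.454545 ms; sum = 1.76346 ms.
Propagation delays (d/s per hop): 20.8122, 2.86667, 0.0015, 2.14, 5.83333 ms; sum = 31.6537 ms.
End-to-end = 33.4 ms.

33.4 ms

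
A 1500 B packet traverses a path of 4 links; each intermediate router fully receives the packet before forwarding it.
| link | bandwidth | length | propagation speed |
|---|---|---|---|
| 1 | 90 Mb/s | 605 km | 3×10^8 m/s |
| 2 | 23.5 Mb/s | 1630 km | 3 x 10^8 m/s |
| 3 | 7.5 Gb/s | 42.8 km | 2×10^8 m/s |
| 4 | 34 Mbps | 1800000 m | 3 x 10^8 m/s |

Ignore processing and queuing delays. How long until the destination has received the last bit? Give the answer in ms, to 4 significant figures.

14.66 ms

L = 1500 × 8 = 12000 bits.
Transmission delays (L/R per hop): 0.133333, 0.510638, 0.0016, 0.352941 ms; sum = 0.998513 ms.
Propagation delays (d/s per hop): 2.01667, 5.43333, 0.214, 6 ms; sum = 13.664 ms.
End-to-end = 14.66 ms.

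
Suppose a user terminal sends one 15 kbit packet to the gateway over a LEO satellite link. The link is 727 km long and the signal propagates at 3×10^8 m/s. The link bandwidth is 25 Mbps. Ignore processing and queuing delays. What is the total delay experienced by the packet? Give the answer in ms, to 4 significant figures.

3.023 ms

L = 15000 bits.
Transmission delay = L/R = 15000 / 25000000 = 0.6 ms.
Propagation delay = d/s = 727000 m / 300000000 m/s = 2.42333 ms.
Total = 3.023 ms.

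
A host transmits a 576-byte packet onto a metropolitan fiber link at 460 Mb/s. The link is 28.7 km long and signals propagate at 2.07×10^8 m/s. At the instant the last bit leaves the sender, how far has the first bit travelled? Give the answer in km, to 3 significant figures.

t_tx = L/R = 4608/460000000 = 1.00174e-05 s.
Distance = s × t_tx = 2.07e+08 × 1.00174e-05 = 2.07 km.

2.07 km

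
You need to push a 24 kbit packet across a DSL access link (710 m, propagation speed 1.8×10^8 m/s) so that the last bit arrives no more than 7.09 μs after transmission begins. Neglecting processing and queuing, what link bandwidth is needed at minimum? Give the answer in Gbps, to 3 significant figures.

Propagation delay = 710 / 180000000 = 3.94444 μs.
Transmission budget = 7.09 − 3.94444 = 3.14556 μs.
R ≥ L / t_tx = 24000 bits / 3.14556e-06 s = 7.63 Gbps.

7.63 Gbps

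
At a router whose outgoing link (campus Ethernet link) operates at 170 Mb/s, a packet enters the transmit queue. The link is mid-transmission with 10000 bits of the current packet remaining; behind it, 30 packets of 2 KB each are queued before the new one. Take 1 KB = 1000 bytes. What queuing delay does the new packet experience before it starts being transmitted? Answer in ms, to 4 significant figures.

Each queued packet: L/R = 16000/170000000 = 0.0941176 ms.
30 queued → 2.82353 ms.
Plus remaining 10000 bits of current packet: 0.0588235 ms.
Queuing delay = 2.882 ms.

2.882 ms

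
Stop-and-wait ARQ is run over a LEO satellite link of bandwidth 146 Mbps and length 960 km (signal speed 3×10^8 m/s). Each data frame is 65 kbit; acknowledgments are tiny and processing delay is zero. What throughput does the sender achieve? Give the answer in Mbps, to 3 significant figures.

9.50 Mbps

t_tx = L/R = 65000/146000000 = 0.000445205 s.
t_prop = 960000/300000000 = 0.0032 s; RTT = 0.0064 s.
Cycle = t_tx + RTT = 0.00684521 s.
Throughput = L / cycle = 65000 / 0.00684521 = 9.50 Mbps.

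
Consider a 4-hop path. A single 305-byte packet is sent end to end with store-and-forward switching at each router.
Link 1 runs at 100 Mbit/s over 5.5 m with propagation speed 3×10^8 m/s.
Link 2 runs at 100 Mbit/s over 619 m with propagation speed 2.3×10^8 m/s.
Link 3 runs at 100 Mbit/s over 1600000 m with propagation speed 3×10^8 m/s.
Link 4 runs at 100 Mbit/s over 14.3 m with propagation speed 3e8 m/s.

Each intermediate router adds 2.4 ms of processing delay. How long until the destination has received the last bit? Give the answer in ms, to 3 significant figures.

L = 305 × 8 = 2440 bits.
Transmission delay per hop = L/R = 2440/100000000 = 0.0244 ms; 4 hops → 0.0976 ms.
Propagation delays (d/s per hop): 1.83333e-05, 0.0026913, 5.33333, 4.76667e-05 ms; sum = 5.33609 ms.
Processing at 3 router(s): 3 × 2.4 ms = 7.2 ms.
End-to-end = 12.6 ms.

12.6 ms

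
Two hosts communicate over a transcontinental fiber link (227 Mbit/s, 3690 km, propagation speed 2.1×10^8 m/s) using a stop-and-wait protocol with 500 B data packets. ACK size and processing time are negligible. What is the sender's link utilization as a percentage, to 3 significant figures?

0.0501 %

t_tx = L/R = 4000/227000000 = 1.76211e-05 s.
t_prop = 3690000/210000000 = 0.0175714 s; RTT = 0.0351429 s.
Cycle = t_tx + RTT = 0.0351605 s.
Utilization = t_tx / cycle = 1.76211e-05/0.0351605 = 0.0501 %.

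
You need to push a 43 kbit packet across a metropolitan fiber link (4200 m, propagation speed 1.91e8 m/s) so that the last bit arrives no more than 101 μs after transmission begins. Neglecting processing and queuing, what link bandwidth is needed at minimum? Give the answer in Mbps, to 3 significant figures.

Propagation delay = 4200 / 191000000 = 21.9895 μs.
Transmission budget = 101 − 21.9895 = 79.0105 μs.
R ≥ L / t_tx = 43000 bits / 7.90105e-05 s = 544 Mbps.

544 Mbps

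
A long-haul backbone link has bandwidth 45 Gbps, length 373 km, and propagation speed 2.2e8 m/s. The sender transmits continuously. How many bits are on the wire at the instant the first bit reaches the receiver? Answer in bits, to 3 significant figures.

76300000 bits

Propagation delay = 373000 / 2.2e+08 = 0.00169545 s.
BDP = R × t_prop = 45000000000 × 0.00169545 = 76295500 bits.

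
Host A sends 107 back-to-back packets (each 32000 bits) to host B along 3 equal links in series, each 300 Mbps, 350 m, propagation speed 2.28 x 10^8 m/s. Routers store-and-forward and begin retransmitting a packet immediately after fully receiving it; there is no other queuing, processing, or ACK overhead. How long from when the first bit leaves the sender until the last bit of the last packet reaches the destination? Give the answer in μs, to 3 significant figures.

11600 μs

Per-hop transmission t_tx = L/R = 32000/300000000 = 106.667 μs.
Per-hop propagation t_prop = 350/2.28e+08 = 1.53509 μs.
Pipeline fill: first packet needs 3·t_tx to clear all hops; remaining 106 packets each add one t_tx.
Total = (3+107-1)·t_tx + 3·t_prop = 109·106.667 + 3·1.53509 = 11600 μs.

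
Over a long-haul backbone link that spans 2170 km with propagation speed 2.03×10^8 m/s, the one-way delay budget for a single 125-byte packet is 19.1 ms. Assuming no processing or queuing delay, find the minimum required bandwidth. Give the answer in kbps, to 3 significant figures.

119 kbps

L = 1000 bits.
Propagation delay = 2170000 / 2.03e+08 = 10.6897 ms.
Transmission budget = 19.1 − 10.6897 = 8.41034 ms.
R ≥ L / t_tx = 1000 bits / 0.00841034 s = 119 kbps.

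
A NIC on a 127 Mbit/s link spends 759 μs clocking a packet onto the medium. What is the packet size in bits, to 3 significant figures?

96400 bits

L = R × t_tx = 127000000 b/s × 0.000759 s = 96393 bits.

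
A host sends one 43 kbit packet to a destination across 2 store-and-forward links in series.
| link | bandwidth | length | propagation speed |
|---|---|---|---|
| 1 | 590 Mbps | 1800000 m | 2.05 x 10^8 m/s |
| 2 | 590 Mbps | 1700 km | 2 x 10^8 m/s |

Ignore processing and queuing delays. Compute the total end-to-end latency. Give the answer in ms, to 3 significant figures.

17.4 ms

L = 43000 bits.
Transmission delay per hop = L/R = 43000/590000000 = 0.0728814 ms; 2 hops → 0.145763 ms.
Propagation delays (d/s per hop): 8.78049, 8.5 ms; sum = 17.2805 ms.
End-to-end = 17.4 ms.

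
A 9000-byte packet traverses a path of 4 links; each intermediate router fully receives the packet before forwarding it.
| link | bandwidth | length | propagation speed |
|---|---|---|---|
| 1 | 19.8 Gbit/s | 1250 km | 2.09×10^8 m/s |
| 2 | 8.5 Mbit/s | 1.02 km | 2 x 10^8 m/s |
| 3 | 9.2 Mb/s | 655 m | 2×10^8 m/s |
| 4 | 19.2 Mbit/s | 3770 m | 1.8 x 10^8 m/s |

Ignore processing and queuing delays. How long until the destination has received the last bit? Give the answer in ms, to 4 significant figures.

L = 9000 × 8 = 72000 bits.
Transmission delays (L/R per hop): 0.00363636, 8.47059, 7.82609, 3.75 ms; sum = 20.0503 ms.
Propagation delays (d/s per hop): 5.98086, 0.0051, 0.003275, 0.0209444 ms; sum = 6.01018 ms.
End-to-end = 26.06 ms.

26.06 ms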